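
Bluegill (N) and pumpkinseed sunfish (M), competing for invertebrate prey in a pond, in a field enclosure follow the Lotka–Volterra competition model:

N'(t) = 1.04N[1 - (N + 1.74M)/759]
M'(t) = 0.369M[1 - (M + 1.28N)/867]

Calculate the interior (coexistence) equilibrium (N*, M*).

N* ≈ 611, M* ≈ 85.2

Setting both brackets to zero gives the nullclines N + 1.74M = 759 and 1.28N + M = 867.
Substituting M = 867 - 1.28N into the first: N(1 - 1.74·1.28) = 759 - 1.74·867.
So N* = -750/-1.23 = 611, and then M* = 867 - 1.28·611 = 85.2.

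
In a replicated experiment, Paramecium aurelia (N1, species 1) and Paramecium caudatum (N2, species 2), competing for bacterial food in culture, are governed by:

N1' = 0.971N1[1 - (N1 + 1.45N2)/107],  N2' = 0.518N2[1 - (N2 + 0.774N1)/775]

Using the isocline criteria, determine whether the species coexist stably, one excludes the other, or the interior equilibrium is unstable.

Compare the nullcline intercepts: K1/α12 = 107/1.45 = 73.8 < K2 = 775; K2/α21 = 775/0.774 = 1000 > K1 = 107.
Since the inequalities point opposite ways, species 2 can invade but species 1 cannot.

species 2 excludes species 1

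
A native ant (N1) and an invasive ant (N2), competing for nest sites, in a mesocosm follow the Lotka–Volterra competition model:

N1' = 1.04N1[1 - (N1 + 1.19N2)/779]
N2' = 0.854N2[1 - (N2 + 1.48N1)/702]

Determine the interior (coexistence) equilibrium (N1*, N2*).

N1* ≈ 74.1, N2* ≈ 592

Setting both brackets to zero gives the nullclines N1 + 1.19N2 = 779 and 1.48N1 + N2 = 702.
Substituting N2 = 702 - 1.48N1 into the first: N1(1 - 1.19·1.48) = 779 - 1.19·702.
So N1* = -56.4/-0.761 = 74.1, and then N2* = 702 - 1.48·74.1 = 592.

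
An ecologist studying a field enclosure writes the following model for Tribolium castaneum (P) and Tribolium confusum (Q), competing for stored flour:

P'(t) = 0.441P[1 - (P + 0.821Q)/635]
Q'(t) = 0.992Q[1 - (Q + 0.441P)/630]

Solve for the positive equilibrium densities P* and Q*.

P* ≈ 185, Q* ≈ 549

Setting both brackets to zero gives the nullclines P + 0.821Q = 635 and 0.441P + Q = 630.
Substituting Q = 630 - 0.441P into the first: P(1 - 0.821·0.441) = 635 - 0.821·630.
So P* = 118/0.638 = 185, and then Q* = 630 - 0.441·185 = 549.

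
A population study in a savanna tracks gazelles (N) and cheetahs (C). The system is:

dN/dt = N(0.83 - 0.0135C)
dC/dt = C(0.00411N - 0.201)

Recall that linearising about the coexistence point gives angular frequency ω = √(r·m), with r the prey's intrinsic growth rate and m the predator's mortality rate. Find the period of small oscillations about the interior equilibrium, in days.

T ≈ 15.4 days

Here r = 0.83 and m = 0.201, so r·m = 0.167.
ω = √0.167 = 0.408 per day, hence T = 2π/ω ≈ 15.4 days.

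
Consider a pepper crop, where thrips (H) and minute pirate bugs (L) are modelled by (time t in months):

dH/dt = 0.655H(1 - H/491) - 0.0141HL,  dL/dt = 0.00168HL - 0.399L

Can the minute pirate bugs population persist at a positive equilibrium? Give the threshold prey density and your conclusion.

The predator equation gives dL/dt > 0 only when H > 0.399/0.00168 = 238.
Without the predator, H → K = 491. Since 491 > 238, the predator can invade and persist.

Threshold H = 238; K > 238, so yes, the predator persists.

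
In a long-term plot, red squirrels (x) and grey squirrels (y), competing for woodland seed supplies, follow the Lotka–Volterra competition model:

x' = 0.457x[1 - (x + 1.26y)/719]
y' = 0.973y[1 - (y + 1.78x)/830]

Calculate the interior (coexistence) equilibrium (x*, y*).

Setting both brackets to zero gives the nullclines x + 1.26y = 719 and 1.78x + y = 830.
Substituting y = 830 - 1.78x into the first: x(1 - 1.26·1.78) = 719 - 1.26·830.
So x* = -327/-1.24 = 263, and then y* = 830 - 1.78·263 = 362.

x* ≈ 263, y* ≈ 362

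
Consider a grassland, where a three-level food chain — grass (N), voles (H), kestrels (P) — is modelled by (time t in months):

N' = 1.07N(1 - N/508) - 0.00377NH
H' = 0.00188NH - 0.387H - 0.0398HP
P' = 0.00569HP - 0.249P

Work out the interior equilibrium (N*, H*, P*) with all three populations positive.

From dP/dt = 0: 0.00569H* = 0.249, so H* = 43.8.
From dN/dt = 0: 1.07(1 - N*/508) = 0.00377·43.8, giving N* = 508·(1 - 0.154) = 430.
From dH/dt = 0: 0.00188·430 - 0.387 = 0.0398P*, so P* = 0.421/0.0398 = 10.6.

N* ≈ 430, H* ≈ 43.8, P* ≈ 10.6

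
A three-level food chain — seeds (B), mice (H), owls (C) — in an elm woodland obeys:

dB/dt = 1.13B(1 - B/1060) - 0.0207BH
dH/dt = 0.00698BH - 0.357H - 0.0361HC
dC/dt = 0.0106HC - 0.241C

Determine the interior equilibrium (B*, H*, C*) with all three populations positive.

From dC/dt = 0: 0.0106H* = 0.241, so H* = 22.7.
From dB/dt = 0: 1.13(1 - B*/1060) = 0.0207·22.7, giving B* = 1060·(1 - 0.416) = 619.
From dH/dt = 0: 0.00698·619 - 0.357 = 0.0361C*, so C* = 3.96/0.0361 = 110.

B* ≈ 619, H* ≈ 22.7, C* ≈ 110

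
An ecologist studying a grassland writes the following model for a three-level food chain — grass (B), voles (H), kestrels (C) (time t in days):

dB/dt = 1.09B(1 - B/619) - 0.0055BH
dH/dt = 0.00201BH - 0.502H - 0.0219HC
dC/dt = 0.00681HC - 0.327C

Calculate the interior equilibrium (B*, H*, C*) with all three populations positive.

B* ≈ 469, H* ≈ 48, C* ≈ 20.1

From dC/dt = 0: 0.00681H* = 0.327, so H* = 48.
From dB/dt = 0: 1.09(1 - B*/619) = 0.0055·48, giving B* = 619·(1 - 0.242) = 469.
From dH/dt = 0: 0.00201·469 - 0.502 = 0.0219C*, so C* = 0.441/0.0219 = 20.1.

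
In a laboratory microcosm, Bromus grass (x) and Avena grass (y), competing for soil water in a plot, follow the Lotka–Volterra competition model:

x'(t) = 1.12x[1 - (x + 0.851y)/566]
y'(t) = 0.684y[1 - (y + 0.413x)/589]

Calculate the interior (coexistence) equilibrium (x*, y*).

Setting both brackets to zero gives the nullclines x + 0.851y = 566 and 0.413x + y = 589.
Substituting y = 589 - 0.413x into the first: x(1 - 0.851·0.413) = 566 - 0.851·589.
So x* = 64.8/0.649 = 99.9, and then y* = 589 - 0.413·99.9 = 548.

x* ≈ 99.9, y* ≈ 548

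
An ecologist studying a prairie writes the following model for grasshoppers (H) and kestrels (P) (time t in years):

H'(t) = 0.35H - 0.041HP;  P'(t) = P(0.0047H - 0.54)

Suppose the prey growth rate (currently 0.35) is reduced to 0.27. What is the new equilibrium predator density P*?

P* ≈ 6.59

At the interior fixed point, setting dH/dt = 0 with H > 0 fixes P* = (prey growth rate)/(HP coefficient) — independent of the other coefficients.
With the change, P* = 0.27/0.041 = 6.59; it falls from 8.54.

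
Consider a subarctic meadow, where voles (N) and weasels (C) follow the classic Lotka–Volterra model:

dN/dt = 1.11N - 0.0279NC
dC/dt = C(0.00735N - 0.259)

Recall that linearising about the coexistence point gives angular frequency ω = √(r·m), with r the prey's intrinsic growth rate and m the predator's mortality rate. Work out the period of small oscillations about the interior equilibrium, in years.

Here r = 1.11 and m = 0.259, so r·m = 0.287.
ω = √0.287 = 0.536 per year, hence T = 2π/ω ≈ 11.7 years.

T ≈ 11.7 years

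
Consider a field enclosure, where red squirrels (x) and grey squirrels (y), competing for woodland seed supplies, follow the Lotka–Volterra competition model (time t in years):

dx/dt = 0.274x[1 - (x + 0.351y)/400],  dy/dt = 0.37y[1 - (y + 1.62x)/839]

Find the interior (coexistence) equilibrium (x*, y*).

Setting both brackets to zero gives the nullclines x + 0.351y = 400 and 1.62x + y = 839.
Substituting y = 839 - 1.62x into the first: x(1 - 0.351·1.62) = 400 - 0.351·839.
So x* = 106/0.431 = 245, and then y* = 839 - 1.62·245 = 443.

x* ≈ 245, y* ≈ 443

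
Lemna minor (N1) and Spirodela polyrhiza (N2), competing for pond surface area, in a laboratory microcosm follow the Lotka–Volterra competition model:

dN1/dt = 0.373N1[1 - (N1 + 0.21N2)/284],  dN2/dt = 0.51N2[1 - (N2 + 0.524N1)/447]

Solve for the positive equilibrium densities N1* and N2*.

Setting both brackets to zero gives the nullclines N1 + 0.21N2 = 284 and 0.524N1 + N2 = 447.
Substituting N2 = 447 - 0.524N1 into the first: N1(1 - 0.21·0.524) = 284 - 0.21·447.
So N1* = 190/0.89 = 214, and then N2* = 447 - 0.524·214 = 335.

N1* ≈ 214, N2* ≈ 335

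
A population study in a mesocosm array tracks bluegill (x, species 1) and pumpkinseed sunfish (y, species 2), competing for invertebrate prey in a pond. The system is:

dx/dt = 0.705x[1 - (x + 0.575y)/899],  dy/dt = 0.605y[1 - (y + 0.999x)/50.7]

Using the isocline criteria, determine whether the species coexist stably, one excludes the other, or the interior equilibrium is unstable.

species 1 excludes species 2

Compare the nullcline intercepts: K1/α12 = 899/0.575 = 1560 > K2 = 50.7; K2/α21 = 50.7/0.999 = 50.8 < K1 = 899.
Since the inequalities point opposite ways, species 1 can invade but species 2 cannot.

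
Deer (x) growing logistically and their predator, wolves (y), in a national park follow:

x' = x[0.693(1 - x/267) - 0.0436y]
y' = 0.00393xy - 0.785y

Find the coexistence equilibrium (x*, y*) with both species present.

x* ≈ 200, y* ≈ 4

From dy/dt = 0 with y > 0: 0.00393x* = 0.785, so x* = 200.
Substitute into dx/dt = 0: 0.693(1 - 200/267) = 0.0436y*.
The bracket is 0.252, giving y* = 0.175/0.0436 = 4.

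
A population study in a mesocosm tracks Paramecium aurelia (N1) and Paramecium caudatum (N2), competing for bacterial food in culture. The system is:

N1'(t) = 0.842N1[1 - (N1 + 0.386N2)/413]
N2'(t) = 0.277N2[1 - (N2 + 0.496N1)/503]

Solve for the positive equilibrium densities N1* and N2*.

N1* ≈ 271, N2* ≈ 369

Setting both brackets to zero gives the nullclines N1 + 0.386N2 = 413 and 0.496N1 + N2 = 503.
Substituting N2 = 503 - 0.496N1 into the first: N1(1 - 0.386·0.496) = 413 - 0.386·503.
So N1* = 219/0.809 = 271, and then N2* = 503 - 0.496·271 = 369.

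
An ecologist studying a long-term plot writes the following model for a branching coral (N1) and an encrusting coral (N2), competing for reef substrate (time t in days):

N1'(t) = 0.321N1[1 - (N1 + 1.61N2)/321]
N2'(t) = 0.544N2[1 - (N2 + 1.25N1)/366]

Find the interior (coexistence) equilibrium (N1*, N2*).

Setting both brackets to zero gives the nullclines N1 + 1.61N2 = 321 and 1.25N1 + N2 = 366.
Substituting N2 = 366 - 1.25N1 into the first: N1(1 - 1.61·1.25) = 321 - 1.61·366.
So N1* = -268/-1.01 = 265, and then N2* = 366 - 1.25·265 = 34.8.

N1* ≈ 265, N2* ≈ 34.8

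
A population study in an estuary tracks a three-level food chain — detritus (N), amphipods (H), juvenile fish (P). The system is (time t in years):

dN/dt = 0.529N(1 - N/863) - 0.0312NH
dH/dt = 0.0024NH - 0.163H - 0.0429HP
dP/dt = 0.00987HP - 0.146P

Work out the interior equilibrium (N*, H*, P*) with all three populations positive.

N* ≈ 110, H* ≈ 14.8, P* ≈ 2.36

From dP/dt = 0: 0.00987H* = 0.146, so H* = 14.8.
From dN/dt = 0: 0.529(1 - N*/863) = 0.0312·14.8, giving N* = 863·(1 - 0.872) = 110.
From dH/dt = 0: 0.0024·110 - 0.163 = 0.0429P*, so P* = 0.101/0.0429 = 2.36.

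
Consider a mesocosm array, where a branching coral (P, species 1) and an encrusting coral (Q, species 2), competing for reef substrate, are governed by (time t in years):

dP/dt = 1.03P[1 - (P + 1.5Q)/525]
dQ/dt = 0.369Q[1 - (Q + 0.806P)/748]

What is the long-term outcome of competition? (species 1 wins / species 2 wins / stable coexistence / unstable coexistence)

Compare the nullcline intercepts: K1/α12 = 525/1.5 = 350 < K2 = 748; K2/α21 = 748/0.806 = 928 > K1 = 525.
Since the inequalities point opposite ways, species 2 can invade but species 1 cannot.

species 2 excludes species 1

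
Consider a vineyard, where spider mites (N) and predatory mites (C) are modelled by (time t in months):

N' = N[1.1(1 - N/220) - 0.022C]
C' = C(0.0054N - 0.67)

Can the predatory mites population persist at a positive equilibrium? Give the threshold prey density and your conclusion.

Threshold N = 124; K > 124, so yes, the predator persists.

The predator equation gives dC/dt > 0 only when N > 0.67/0.0054 = 124.
Without the predator, N → K = 220. Since 220 > 124, the predator can invade and persist.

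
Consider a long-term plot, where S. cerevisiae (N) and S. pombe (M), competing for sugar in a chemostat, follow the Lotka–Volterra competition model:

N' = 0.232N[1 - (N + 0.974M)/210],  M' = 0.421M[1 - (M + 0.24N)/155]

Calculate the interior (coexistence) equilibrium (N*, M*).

Setting both brackets to zero gives the nullclines N + 0.974M = 210 and 0.24N + M = 155.
Substituting M = 155 - 0.24N into the first: N(1 - 0.974·0.24) = 210 - 0.974·155.
So N* = 59/0.766 = 77, and then M* = 155 - 0.24·77 = 137.

N* ≈ 77, M* ≈ 137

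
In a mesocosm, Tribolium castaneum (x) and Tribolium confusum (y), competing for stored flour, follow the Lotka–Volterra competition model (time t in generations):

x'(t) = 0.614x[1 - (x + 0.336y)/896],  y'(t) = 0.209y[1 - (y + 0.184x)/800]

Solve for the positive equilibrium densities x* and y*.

x* ≈ 669, y* ≈ 677

Setting both brackets to zero gives the nullclines x + 0.336y = 896 and 0.184x + y = 800.
Substituting y = 800 - 0.184x into the first: x(1 - 0.336·0.184) = 896 - 0.336·800.
So x* = 627/0.938 = 669, and then y* = 800 - 0.184·669 = 677.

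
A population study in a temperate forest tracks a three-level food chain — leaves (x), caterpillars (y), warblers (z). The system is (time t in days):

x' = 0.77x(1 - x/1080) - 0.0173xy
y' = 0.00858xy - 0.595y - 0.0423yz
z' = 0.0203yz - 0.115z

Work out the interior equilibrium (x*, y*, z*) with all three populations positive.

From dz/dt = 0: 0.0203y* = 0.115, so y* = 5.67.
From dx/dt = 0: 0.77(1 - x*/1080) = 0.0173·5.67, giving x* = 1080·(1 - 0.127) = 943.
From dy/dt = 0: 0.00858·943 - 0.595 = 0.0423z*, so z* = 7.49/0.0423 = 177.

x* ≈ 943, y* ≈ 5.67, z* ≈ 177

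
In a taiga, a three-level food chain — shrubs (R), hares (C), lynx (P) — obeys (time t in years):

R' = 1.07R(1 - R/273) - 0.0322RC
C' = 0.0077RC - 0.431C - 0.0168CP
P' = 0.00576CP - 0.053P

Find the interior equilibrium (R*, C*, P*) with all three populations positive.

From dP/dt = 0: 0.00576C* = 0.053, so C* = 9.2.
From dR/dt = 0: 1.07(1 - R*/273) = 0.0322·9.2, giving R* = 273·(1 - 0.277) = 197.
From dC/dt = 0: 0.0077·197 - 0.431 = 0.0168P*, so P* = 1.09/0.0168 = 64.8.

R* ≈ 197, C* ≈ 9.2, P* ≈ 64.8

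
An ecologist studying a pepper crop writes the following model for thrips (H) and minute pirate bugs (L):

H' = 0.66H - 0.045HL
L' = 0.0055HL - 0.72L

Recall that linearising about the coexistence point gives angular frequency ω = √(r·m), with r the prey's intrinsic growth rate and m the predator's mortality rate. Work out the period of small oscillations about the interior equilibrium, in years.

Here r = 0.66 and m = 0.72, so r·m = 0.475.
ω = √0.475 = 0.689 per year, hence T = 2π/ω ≈ 9.11 years.

T ≈ 9.11 years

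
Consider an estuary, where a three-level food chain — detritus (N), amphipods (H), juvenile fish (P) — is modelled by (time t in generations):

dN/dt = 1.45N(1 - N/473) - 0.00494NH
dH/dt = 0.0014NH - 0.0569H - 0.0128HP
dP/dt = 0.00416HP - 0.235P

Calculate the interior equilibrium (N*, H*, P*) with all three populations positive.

From dP/dt = 0: 0.00416H* = 0.235, so H* = 56.5.
From dN/dt = 0: 1.45(1 - N*/473) = 0.00494·56.5, giving N* = 473·(1 - 0.192) = 382.
From dH/dt = 0: 0.0014·382 - 0.0569 = 0.0128P*, so P* = 0.478/0.0128 = 37.3.

N* ≈ 382, H* ≈ 56.5, P* ≈ 37.3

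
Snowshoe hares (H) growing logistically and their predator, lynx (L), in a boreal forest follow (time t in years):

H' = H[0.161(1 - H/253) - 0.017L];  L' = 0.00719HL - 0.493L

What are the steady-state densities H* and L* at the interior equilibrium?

H* ≈ 68.6, L* ≈ 6.9

From dL/dt = 0 with L > 0: 0.00719H* = 0.493, so H* = 68.6.
Substitute into dH/dt = 0: 0.161(1 - 68.6/253) = 0.017L*.
The bracket is 0.729, giving L* = 0.117/0.017 = 6.9.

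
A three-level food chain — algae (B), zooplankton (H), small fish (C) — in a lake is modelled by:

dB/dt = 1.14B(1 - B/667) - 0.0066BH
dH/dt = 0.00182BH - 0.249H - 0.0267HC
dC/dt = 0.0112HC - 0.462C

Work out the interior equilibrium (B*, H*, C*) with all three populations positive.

B* ≈ 508, H* ≈ 41.2, C* ≈ 25.3

From dC/dt = 0: 0.0112H* = 0.462, so H* = 41.2.
From dB/dt = 0: 1.14(1 - B*/667) = 0.0066·41.2, giving B* = 667·(1 - 0.239) = 508.
From dH/dt = 0: 0.00182·508 - 0.249 = 0.0267C*, so C* = 0.675/0.0267 = 25.3.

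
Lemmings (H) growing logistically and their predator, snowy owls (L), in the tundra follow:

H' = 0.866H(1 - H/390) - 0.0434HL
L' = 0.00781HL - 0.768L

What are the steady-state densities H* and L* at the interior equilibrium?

From dL/dt = 0 with L > 0: 0.00781H* = 0.768, so H* = 98.3.
Substitute into dH/dt = 0: 0.866(1 - 98.3/390) = 0.0434L*.
The bracket is 0.748, giving L* = 0.648/0.0434 = 14.9.

H* ≈ 98.3, L* ≈ 14.9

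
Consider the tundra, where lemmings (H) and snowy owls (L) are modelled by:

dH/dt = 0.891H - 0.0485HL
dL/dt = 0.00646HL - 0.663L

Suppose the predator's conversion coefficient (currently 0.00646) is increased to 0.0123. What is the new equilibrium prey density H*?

At the interior fixed point, setting dL/dt = 0 with L > 0 fixes H* = (predator death rate)/(HL coefficient) — independent of the other coefficients.
With the change, H* = 0.663/0.0123 = 53.9; it falls from 103.

H* ≈ 53.9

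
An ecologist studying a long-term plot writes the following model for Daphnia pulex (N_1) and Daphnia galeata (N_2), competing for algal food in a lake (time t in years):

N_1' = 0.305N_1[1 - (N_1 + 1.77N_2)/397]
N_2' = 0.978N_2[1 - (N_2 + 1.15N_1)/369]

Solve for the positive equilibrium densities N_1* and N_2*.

Setting both brackets to zero gives the nullclines N_1 + 1.77N_2 = 397 and 1.15N_1 + N_2 = 369.
Substituting N_2 = 369 - 1.15N_1 into the first: N_1(1 - 1.77·1.15) = 397 - 1.77·369.
So N_1* = -256/-1.04 = 247, and then N_2* = 369 - 1.15·247 = 84.5.

N_1* ≈ 247, N_2* ≈ 84.5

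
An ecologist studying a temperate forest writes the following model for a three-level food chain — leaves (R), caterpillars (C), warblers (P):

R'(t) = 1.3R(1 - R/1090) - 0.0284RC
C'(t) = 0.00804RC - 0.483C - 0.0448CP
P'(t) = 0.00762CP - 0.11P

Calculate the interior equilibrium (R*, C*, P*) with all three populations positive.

R* ≈ 746, C* ≈ 14.4, P* ≈ 123

From dP/dt = 0: 0.00762C* = 0.11, so C* = 14.4.
From dR/dt = 0: 1.3(1 - R*/1090) = 0.0284·14.4, giving R* = 1090·(1 - 0.315) = 746.
From dC/dt = 0: 0.00804·746 - 0.483 = 0.0448P*, so P* = 5.52/0.0448 = 123.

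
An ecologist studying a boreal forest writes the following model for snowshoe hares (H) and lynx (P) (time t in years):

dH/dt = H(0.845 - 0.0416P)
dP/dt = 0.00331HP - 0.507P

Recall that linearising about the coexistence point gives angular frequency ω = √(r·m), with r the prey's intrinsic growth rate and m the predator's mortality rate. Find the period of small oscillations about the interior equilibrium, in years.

T ≈ 9.6 years

Here r = 0.845 and m = 0.507, so r·m = 0.428.
ω = √0.428 = 0.655 per year, hence T = 2π/ω ≈ 9.6 years.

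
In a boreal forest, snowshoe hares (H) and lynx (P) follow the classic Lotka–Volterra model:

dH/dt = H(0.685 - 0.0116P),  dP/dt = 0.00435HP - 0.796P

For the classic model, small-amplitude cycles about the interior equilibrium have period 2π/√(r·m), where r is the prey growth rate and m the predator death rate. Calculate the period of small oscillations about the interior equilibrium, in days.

T ≈ 8.51 days

Here r = 0.685 and m = 0.796, so r·m = 0.545.
ω = √0.545 = 0.738 per day, hence T = 2π/ω ≈ 8.51 days.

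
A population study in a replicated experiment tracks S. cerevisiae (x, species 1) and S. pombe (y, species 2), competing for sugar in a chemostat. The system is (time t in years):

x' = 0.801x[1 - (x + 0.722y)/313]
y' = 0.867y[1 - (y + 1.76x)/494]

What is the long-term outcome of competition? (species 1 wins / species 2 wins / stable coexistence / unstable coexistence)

unstable coexistence (outcome depends on initial conditions)

Compare the nullcline intercepts: K1/α12 = 313/0.722 = 434 < K2 = 494; K2/α21 = 494/1.76 = 281 < K1 = 313.
Since both are reversed, neither can invade when rare; the interior point is a saddle.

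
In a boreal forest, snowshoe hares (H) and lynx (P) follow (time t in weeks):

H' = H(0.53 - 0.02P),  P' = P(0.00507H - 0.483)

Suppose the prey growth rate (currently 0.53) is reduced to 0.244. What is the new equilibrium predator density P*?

At the interior fixed point, setting dH/dt = 0 with H > 0 fixes P* = (prey growth rate)/(HP coefficient) — independent of the other coefficients.
With the change, P* = 0.244/0.02 = 12.2; it falls from 26.5.

P* ≈ 12.2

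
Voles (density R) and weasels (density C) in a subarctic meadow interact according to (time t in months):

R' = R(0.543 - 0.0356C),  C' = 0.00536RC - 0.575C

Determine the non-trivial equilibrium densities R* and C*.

R* ≈ 107, C* ≈ 15.3

Set dC/dt = 0 with C > 0: 0.00536R - 0.575 = 0, so R* = 0.575/0.00536 = 107.
Set dR/dt = 0 with R > 0: 0.543 - 0.0356C = 0, so C* = 0.543/0.0356 = 15.3.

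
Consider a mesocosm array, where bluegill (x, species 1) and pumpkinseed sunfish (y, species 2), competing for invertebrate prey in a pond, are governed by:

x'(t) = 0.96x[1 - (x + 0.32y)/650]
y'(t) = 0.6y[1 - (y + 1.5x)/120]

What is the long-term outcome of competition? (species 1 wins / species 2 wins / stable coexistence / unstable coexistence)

species 1 excludes species 2

Compare the nullcline intercepts: K1/α12 = 650/0.32 = 2030 > K2 = 120; K2/α21 = 120/1.5 = 80 < K1 = 650.
Since the inequalities point opposite ways, species 1 can invade but species 2 cannot.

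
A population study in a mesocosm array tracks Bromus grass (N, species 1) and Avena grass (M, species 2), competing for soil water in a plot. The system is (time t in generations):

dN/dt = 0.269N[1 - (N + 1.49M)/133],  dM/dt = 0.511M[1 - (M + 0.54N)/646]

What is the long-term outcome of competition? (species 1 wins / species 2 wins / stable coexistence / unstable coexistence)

Compare the nullcline intercepts: K1/α12 = 133/1.49 = 89.3 < K2 = 646; K2/α21 = 646/0.54 = 1200 > K1 = 133.
Since the inequalities point opposite ways, species 2 can invade but species 1 cannot.

species 2 excludes species 1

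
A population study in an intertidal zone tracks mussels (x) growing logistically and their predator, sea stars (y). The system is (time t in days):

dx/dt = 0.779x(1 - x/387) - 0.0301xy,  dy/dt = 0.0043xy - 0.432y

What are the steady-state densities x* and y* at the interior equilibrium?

x* ≈ 100, y* ≈ 19.2

From dy/dt = 0 with y > 0: 0.0043x* = 0.432, so x* = 100.
Substitute into dx/dt = 0: 0.779(1 - 100/387) = 0.0301y*.
The bracket is 0.74, giving y* = 0.577/0.0301 = 19.2.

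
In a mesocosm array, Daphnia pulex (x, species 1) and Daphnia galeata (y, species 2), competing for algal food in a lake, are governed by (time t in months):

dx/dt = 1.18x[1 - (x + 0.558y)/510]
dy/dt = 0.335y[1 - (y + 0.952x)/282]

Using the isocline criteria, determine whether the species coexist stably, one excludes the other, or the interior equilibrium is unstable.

Compare the nullcline intercepts: K1/α12 = 510/0.558 = 914 > K2 = 282; K2/α21 = 282/0.952 = 296 < K1 = 510.
Since the inequalities point opposite ways, species 1 can invade but species 2 cannot.

species 1 excludes species 2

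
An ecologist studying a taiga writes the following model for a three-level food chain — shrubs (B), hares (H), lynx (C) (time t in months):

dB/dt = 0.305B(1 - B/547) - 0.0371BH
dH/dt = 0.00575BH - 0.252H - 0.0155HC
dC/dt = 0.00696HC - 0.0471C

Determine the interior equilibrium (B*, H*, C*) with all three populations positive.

B* ≈ 96.7, H* ≈ 6.77, C* ≈ 19.6

From dC/dt = 0: 0.00696H* = 0.0471, so H* = 6.77.
From dB/dt = 0: 0.305(1 - B*/547) = 0.0371·6.77, giving B* = 547·(1 - 0.823) = 96.7.
From dH/dt = 0: 0.00575·96.7 - 0.252 = 0.0155C*, so C* = 0.304/0.0155 = 19.6.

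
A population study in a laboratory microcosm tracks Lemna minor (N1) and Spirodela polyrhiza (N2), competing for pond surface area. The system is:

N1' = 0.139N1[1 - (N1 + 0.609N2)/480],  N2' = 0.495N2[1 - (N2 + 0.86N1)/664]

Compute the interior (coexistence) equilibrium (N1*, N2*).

Setting both brackets to zero gives the nullclines N1 + 0.609N2 = 480 and 0.86N1 + N2 = 664.
Substituting N2 = 664 - 0.86N1 into the first: N1(1 - 0.609·0.86) = 480 - 0.609·664.
So N1* = 75.6/0.476 = 159, and then N2* = 664 - 0.86·159 = 527.

N1* ≈ 159, N2* ≈ 527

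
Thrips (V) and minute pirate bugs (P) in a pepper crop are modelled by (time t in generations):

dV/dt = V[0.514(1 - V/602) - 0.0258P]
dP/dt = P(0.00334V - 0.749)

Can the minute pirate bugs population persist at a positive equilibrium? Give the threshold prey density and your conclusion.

Threshold V = 224; K > 224, so yes, the predator persists.

The predator equation gives dP/dt > 0 only when V > 0.749/0.00334 = 224.
Without the predator, V → K = 602. Since 602 > 224, the predator can invade and persist.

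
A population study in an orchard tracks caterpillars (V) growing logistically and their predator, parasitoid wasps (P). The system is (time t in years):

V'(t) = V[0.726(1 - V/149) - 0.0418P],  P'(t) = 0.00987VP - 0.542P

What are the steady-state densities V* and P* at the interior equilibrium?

From dP/dt = 0 with P > 0: 0.00987V* = 0.542, so V* = 54.9.
Substitute into dV/dt = 0: 0.726(1 - 54.9/149) = 0.0418P*.
The bracket is 0.631, giving P* = 0.458/0.0418 = 11.

V* ≈ 54.9, P* ≈ 11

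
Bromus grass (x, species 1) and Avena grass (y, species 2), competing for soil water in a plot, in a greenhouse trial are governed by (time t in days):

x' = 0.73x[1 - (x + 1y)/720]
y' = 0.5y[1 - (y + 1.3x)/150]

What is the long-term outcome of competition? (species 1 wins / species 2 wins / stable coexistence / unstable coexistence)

species 1 excludes species 2

Compare the nullcline intercepts: K1/α12 = 720/1 = 720 > K2 = 150; K2/α21 = 150/1.3 = 115 < K1 = 720.
Since the inequalities point opposite ways, species 1 can invade but species 2 cannot.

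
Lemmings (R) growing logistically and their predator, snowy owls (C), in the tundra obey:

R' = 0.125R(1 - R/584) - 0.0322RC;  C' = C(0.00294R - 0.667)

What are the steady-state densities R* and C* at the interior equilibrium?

From dC/dt = 0 with C > 0: 0.00294R* = 0.667, so R* = 227.
Substitute into dR/dt = 0: 0.125(1 - 227/584) = 0.0322C*.
The bracket is 0.612, giving C* = 0.0764/0.0322 = 2.37.

R* ≈ 227, C* ≈ 2.37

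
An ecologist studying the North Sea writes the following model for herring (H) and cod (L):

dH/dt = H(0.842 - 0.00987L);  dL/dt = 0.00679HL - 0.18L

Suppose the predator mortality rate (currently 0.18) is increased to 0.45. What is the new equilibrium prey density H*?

At the interior fixed point, setting dL/dt = 0 with L > 0 fixes H* = (predator death rate)/(HL coefficient) — independent of the other coefficients.
With the change, H* = 0.45/0.00679 = 66.3; it rises from 26.5.

H* ≈ 66.3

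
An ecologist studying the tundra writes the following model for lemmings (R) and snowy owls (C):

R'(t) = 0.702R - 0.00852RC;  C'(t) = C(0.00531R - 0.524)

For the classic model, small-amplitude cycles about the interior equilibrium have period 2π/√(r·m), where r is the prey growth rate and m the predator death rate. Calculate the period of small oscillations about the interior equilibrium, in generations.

T ≈ 10.4 generations

Here r = 0.702 and m = 0.524, so r·m = 0.368.
ω = √0.368 = 0.607 per generation, hence T = 2π/ω ≈ 10.4 generations.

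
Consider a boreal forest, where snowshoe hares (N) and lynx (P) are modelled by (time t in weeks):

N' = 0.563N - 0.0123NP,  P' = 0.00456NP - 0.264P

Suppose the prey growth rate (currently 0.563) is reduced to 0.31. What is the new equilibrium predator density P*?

At the interior fixed point, setting dN/dt = 0 with N > 0 fixes P* = (prey growth rate)/(NP coefficient) — independent of the other coefficients.
With the change, P* = 0.31/0.0123 = 25.2; it falls from 45.8.

P* ≈ 25.2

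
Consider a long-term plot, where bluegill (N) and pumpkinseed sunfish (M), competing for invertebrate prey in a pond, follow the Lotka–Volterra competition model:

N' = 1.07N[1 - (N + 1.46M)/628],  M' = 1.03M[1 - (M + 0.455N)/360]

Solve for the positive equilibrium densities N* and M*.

Setting both brackets to zero gives the nullclines N + 1.46M = 628 and 0.455N + M = 360.
Substituting M = 360 - 0.455N into the first: N(1 - 1.46·0.455) = 628 - 1.46·360.
So N* = 102/0.336 = 305, and then M* = 360 - 0.455·305 = 221.

N* ≈ 305, M* ≈ 221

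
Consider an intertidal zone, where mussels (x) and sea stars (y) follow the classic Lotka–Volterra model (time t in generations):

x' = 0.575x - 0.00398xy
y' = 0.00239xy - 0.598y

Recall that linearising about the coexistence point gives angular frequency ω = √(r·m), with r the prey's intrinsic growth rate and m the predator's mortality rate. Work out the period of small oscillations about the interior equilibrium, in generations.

Here r = 0.575 and m = 0.598, so r·m = 0.344.
ω = √0.344 = 0.586 per generation, hence T = 2π/ω ≈ 10.7 generations.

T ≈ 10.7 generations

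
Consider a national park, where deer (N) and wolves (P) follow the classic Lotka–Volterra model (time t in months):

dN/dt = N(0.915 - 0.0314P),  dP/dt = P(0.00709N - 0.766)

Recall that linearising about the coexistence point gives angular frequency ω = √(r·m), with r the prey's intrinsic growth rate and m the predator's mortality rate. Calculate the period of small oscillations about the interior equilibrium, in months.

T ≈ 7.51 months

Here r = 0.915 and m = 0.766, so r·m = 0.701.
ω = √0.701 = 0.837 per month, hence T = 2π/ω ≈ 7.51 months.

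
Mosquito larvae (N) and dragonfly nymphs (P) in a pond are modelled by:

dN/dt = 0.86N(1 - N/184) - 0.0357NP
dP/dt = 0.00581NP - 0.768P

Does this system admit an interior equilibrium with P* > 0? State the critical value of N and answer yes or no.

The predator equation gives dP/dt > 0 only when N > 0.768/0.00581 = 132.
Without the predator, N → K = 184. Since 184 > 132, the predator can invade and persist.

Threshold N = 132; K > 132, so yes, the predator persists.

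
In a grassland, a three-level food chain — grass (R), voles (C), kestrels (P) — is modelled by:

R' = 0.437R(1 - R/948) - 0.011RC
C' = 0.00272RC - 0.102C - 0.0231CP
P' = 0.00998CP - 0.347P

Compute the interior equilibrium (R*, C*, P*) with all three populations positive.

From dP/dt = 0: 0.00998C* = 0.347, so C* = 34.8.
From dR/dt = 0: 0.437(1 - R*/948) = 0.011·34.8, giving R* = 948·(1 - 0.875) = 118.
From dC/dt = 0: 0.00272·118 - 0.102 = 0.0231P*, so P* = 0.22/0.0231 = 9.51.

R* ≈ 118, C* ≈ 34.8, P* ≈ 9.51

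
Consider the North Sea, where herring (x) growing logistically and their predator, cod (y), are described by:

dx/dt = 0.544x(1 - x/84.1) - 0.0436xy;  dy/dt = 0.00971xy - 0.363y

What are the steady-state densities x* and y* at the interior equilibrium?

From dy/dt = 0 with y > 0: 0.00971x* = 0.363, so x* = 37.4.
Substitute into dx/dt = 0: 0.544(1 - 37.4/84.1) = 0.0436y*.
The bracket is 0.555, giving y* = 0.302/0.0436 = 6.93.

x* ≈ 37.4, y* ≈ 6.93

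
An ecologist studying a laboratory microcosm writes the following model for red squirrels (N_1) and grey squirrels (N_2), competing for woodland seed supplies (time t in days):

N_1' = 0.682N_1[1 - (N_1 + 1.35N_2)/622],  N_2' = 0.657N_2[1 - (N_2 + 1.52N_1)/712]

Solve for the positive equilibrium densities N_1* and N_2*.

Setting both brackets to zero gives the nullclines N_1 + 1.35N_2 = 622 and 1.52N_1 + N_2 = 712.
Substituting N_2 = 712 - 1.52N_1 into the first: N_1(1 - 1.35·1.52) = 622 - 1.35·712.
So N_1* = -339/-1.05 = 322, and then N_2* = 712 - 1.52·322 = 222.

N_1* ≈ 322, N_2* ≈ 222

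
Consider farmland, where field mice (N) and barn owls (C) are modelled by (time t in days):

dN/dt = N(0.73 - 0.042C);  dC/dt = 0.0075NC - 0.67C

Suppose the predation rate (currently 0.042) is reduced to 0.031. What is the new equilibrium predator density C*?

At the interior fixed point, setting dN/dt = 0 with N > 0 fixes C* = (prey growth rate)/(NC coefficient) — independent of the other coefficients.
With the change, C* = 0.73/0.031 = 23.5; it rises from 17.4.

C* ≈ 23.5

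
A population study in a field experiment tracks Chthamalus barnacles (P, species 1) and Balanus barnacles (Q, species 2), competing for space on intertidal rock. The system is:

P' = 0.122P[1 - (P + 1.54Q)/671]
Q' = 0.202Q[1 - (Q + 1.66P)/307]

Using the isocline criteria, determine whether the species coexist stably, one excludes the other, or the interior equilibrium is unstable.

species 1 excludes species 2

Compare the nullcline intercepts: K1/α12 = 671/1.54 = 436 > K2 = 307; K2/α21 = 307/1.66 = 185 < K1 = 671.
Since the inequalities point opposite ways, species 1 can invade but species 2 cannot.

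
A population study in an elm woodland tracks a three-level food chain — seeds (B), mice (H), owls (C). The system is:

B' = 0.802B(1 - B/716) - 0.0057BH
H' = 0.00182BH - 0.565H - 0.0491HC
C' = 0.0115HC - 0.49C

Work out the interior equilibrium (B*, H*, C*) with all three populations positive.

B* ≈ 499, H* ≈ 42.6, C* ≈ 7

From dC/dt = 0: 0.0115H* = 0.49, so H* = 42.6.
From dB/dt = 0: 0.802(1 - B*/716) = 0.0057·42.6, giving B* = 716·(1 - 0.303) = 499.
From dH/dt = 0: 0.00182·499 - 0.565 = 0.0491C*, so C* = 0.343/0.0491 = 7.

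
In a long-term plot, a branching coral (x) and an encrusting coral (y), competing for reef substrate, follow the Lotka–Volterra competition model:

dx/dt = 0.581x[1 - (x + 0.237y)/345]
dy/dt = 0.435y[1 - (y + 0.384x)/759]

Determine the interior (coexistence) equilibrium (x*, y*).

Setting both brackets to zero gives the nullclines x + 0.237y = 345 and 0.384x + y = 759.
Substituting y = 759 - 0.384x into the first: x(1 - 0.237·0.384) = 345 - 0.237·759.
So x* = 165/0.909 = 182, and then y* = 759 - 0.384·182 = 689.

x* ≈ 182, y* ≈ 689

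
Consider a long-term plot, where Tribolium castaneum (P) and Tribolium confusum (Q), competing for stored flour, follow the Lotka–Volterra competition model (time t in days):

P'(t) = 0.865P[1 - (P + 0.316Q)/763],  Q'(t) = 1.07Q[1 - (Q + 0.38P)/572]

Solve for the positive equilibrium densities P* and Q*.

Setting both brackets to zero gives the nullclines P + 0.316Q = 763 and 0.38P + Q = 572.
Substituting Q = 572 - 0.38P into the first: P(1 - 0.316·0.38) = 763 - 0.316·572.
So P* = 582/0.88 = 662, and then Q* = 572 - 0.38·662 = 321.

P* ≈ 662, Q* ≈ 321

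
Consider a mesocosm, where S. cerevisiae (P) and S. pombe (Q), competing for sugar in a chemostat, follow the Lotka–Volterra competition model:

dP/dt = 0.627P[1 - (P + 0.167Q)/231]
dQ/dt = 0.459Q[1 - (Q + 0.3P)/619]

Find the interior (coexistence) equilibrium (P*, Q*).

Setting both brackets to zero gives the nullclines P + 0.167Q = 231 and 0.3P + Q = 619.
Substituting Q = 619 - 0.3P into the first: P(1 - 0.167·0.3) = 231 - 0.167·619.
So P* = 128/0.95 = 134, and then Q* = 619 - 0.3·134 = 579.

P* ≈ 134, Q* ≈ 579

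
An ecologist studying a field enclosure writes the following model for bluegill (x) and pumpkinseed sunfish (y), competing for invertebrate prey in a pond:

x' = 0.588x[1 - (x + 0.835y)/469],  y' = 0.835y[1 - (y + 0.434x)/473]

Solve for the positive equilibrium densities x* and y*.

x* ≈ 116, y* ≈ 423

Setting both brackets to zero gives the nullclines x + 0.835y = 469 and 0.434x + y = 473.
Substituting y = 473 - 0.434x into the first: x(1 - 0.835·0.434) = 469 - 0.835·473.
So x* = 74/0.638 = 116, and then y* = 473 - 0.434·116 = 423.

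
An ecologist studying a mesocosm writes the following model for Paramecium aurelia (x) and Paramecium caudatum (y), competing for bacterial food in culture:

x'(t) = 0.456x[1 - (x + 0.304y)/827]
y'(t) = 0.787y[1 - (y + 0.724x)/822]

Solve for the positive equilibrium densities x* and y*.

x* ≈ 740, y* ≈ 286

Setting both brackets to zero gives the nullclines x + 0.304y = 827 and 0.724x + y = 822.
Substituting y = 822 - 0.724x into the first: x(1 - 0.304·0.724) = 827 - 0.304·822.
So x* = 577/0.78 = 740, and then y* = 822 - 0.724·740 = 286.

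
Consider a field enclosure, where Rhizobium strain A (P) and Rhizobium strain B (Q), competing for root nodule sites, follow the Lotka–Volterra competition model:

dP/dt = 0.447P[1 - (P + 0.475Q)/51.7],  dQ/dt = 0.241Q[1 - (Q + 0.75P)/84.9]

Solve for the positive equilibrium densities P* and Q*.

Setting both brackets to zero gives the nullclines P + 0.475Q = 51.7 and 0.75P + Q = 84.9.
Substituting Q = 84.9 - 0.75P into the first: P(1 - 0.475·0.75) = 51.7 - 0.475·84.9.
So P* = 11.4/0.644 = 17.7, and then Q* = 84.9 - 0.75·17.7 = 71.7.

P* ≈ 17.7, Q* ≈ 71.7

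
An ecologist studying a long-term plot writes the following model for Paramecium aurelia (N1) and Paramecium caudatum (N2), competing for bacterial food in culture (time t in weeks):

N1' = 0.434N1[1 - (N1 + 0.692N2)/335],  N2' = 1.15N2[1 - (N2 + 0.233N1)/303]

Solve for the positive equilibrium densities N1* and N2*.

Setting both brackets to zero gives the nullclines N1 + 0.692N2 = 335 and 0.233N1 + N2 = 303.
Substituting N2 = 303 - 0.233N1 into the first: N1(1 - 0.692·0.233) = 335 - 0.692·303.
So N1* = 125/0.839 = 149, and then N2* = 303 - 0.233·149 = 268.

N1* ≈ 149, N2* ≈ 268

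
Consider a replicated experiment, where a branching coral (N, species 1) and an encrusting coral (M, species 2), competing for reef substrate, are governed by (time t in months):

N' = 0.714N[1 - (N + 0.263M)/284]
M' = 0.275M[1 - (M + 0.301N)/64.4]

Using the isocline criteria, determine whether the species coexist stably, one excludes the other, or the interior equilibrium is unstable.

Compare the nullcline intercepts: K1/α12 = 284/0.263 = 1080 > K2 = 64.4; K2/α21 = 64.4/0.301 = 214 < K1 = 284.
Since the inequalities point opposite ways, species 1 can invade but species 2 cannot.

species 1 excludes species 2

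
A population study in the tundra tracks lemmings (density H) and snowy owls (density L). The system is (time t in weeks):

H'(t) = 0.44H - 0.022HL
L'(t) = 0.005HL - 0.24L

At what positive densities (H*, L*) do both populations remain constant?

H* ≈ 48, L* ≈ 20

Set dL/dt = 0 with L > 0: 0.005H - 0.24 = 0, so H* = 0.24/0.005 = 48.
Set dH/dt = 0 with H > 0: 0.44 - 0.022L = 0, so L* = 0.44/0.022 = 20.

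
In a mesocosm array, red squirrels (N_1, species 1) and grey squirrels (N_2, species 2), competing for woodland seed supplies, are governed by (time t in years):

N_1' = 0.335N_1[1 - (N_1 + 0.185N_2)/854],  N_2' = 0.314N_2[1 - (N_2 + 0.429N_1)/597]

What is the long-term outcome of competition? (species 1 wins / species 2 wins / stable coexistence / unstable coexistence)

stable coexistence

Compare the nullcline intercepts: K1/α12 = 854/0.185 = 4620 > K2 = 597; K2/α21 = 597/0.429 = 1390 > K1 = 854.
Since both inequalities hold, each species can invade when rare, so the interior equilibrium is stable.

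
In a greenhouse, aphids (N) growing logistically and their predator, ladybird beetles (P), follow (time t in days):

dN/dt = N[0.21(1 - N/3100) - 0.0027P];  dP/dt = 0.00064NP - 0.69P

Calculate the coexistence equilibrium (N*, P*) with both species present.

N* ≈ 1080, P* ≈ 50.7

From dP/dt = 0 with P > 0: 0.00064N* = 0.69, so N* = 1080.
Substitute into dN/dt = 0: 0.21(1 - 1080/3100) = 0.0027P*.
The bracket is 0.652, giving P* = 0.137/0.0027 = 50.7.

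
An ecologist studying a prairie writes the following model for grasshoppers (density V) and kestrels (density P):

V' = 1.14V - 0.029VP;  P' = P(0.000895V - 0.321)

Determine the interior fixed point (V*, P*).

Set dP/dt = 0 with P > 0: 0.000895V - 0.321 = 0, so V* = 0.321/0.000895 = 359.
Set dV/dt = 0 with V > 0: 1.14 - 0.029P = 0, so P* = 1.14/0.029 = 39.3.

V* ≈ 359, P* ≈ 39.3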